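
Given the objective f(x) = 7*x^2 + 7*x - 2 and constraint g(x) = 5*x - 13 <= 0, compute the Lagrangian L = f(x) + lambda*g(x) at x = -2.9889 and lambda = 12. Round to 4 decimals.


Step 1: Evaluate f(x).
f(-2.9889) = 7*(-2.9889)^2 + 7*(-2.9889) - 2 = 39.6124
Step 2: Evaluate g(x).
g(-2.9889) = 5*-2.9889 - 13 = -27.9445
Step 3: Compute Lagrangian.
L = 39.6124 + 12*-27.9445 = -295.7216


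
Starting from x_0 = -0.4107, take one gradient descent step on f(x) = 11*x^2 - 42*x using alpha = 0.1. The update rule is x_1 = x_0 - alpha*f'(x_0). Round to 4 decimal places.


We compute the gradient at x_0 and apply the update.
f'(x) = 22*x - 42
f'(-0.4107) = 22*-0.4107 - 42 = -51.0354
x_1 = -0.4107 - 0.1*-51.0354 = 4.6928


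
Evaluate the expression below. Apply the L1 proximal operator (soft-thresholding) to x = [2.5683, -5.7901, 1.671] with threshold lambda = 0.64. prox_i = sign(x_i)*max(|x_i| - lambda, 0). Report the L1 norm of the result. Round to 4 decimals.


Soft-thresholding with lambda = 0.64:
prox(2.5683) = sign(2.5683)*max(|2.5683| - 0.64, 0) = 1.9283
prox(-5.7901) = sign(-5.7901)*max(|-5.7901| - 0.64, 0) = -5.1501
prox(1.671) = sign(1.671)*max(|1.671| - 0.64, 0) = 1.031
prox(x) = [1.9283, -5.1501, 1.031]
||prox(x)||_1 = 1.9283 + 5.1501 + 1.031 = 8.1094


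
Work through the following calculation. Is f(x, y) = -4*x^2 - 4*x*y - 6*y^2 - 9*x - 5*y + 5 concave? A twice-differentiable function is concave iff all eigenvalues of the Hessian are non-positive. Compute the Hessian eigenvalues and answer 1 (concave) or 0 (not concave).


The Hessian of f(x,y) = -4*x^2 - 4*x*y - 6*y^2 - 9*x - 5*y + 5 is:
H = [[-8, -4], [-4, -12]]
Trace = -8 - 12 = -20
Determinant = -8*-12 - (-4)^2 = 80
Discriminant = (-20)^2 - 4*80 = 80.0
Eigenvalues: lambda_1 = -14.4721, lambda_2 = -5.5279
The function is concave.

1


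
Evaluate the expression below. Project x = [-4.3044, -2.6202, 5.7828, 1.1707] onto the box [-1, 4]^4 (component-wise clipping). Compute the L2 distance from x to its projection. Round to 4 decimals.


Project each component onto [-1, 4].
clip(-4.3044) = -1.0, clip(-2.6202) = -1.0, clip(5.7828) = 4.0, clip(1.1707) = 1.1707
Projection = [-1.0, -1.0, 4.0, 1.1707]
Squared diffs: [10.9191, 2.625, 3.1784, 0.0]
Distance = sqrt(16.7225) = 4.0893


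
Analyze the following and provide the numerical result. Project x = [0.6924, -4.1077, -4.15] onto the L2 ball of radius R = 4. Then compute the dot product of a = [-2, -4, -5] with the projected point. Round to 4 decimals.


Step 1: Compute ||x|| (intermediates to 6 decimals).
||x|| = sqrt(0.6924^2 + (-4.1077)^2 + (-4.15)^2) = 5.880061
Step 2: Project.
Since ||x|| > R, scale = R/||x|| = 4/5.880061 = 0.680265, proj(x) = scale * x
proj(x) = [0.471015, -2.794325, -2.8231]
Step 3: Dot product.
a^T * proj(x) = -2*0.471015 - 4*(-2.794325) - 5*(-2.8231) = 24.3508


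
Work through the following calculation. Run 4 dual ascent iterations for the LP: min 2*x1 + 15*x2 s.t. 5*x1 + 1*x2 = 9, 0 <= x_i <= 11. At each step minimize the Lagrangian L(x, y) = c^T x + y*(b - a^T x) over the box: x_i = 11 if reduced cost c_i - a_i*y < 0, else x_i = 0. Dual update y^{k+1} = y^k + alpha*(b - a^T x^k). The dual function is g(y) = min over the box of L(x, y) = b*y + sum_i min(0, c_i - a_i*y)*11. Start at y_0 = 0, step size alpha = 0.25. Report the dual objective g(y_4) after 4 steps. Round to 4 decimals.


Dual ascent for LP: min 2*x1 + 15*x2, 5*x1 + 1*x2 = 9, 0 <= x_i <= 11
Step 1: y^k = 0.0, reduced costs: (2.0, 15.0)
  x^k = (0.0, 0.0), subgradient = b - a^T x = 9.0
  y^{k+1} = 0.0 + 0.25*9.0 = 2.25
Step 2: y^k = 2.25, reduced costs: (-9.25, 12.75)
  x^k = (11.0, 0.0), subgradient = b - a^T x = -46.0
  y^{k+1} = 2.25 + 0.25*-46.0 = -9.25
Step 3: y^k = -9.25, reduced costs: (48.25, 24.25)
  x^k = (0.0, 0.0), subgradient = b - a^T x = 9.0
  y^{k+1} = -9.25 + 0.25*9.0 = -7.0
Step 4: y^k = -7.0, reduced costs: (37.0, 22.0)
  x^k = (0.0, 0.0), subgradient = b - a^T x = 9.0
  y^{k+1} = -7.0 + 0.25*9.0 = -4.75
Dual objective at y_4 = -4.75: reduced costs (25.75, 19.75), box minimizer x = (0.0, 0.0)
g(y_4) = b*y + (c1 - a1*y)*x1 + (c2 - a2*y)*x2 = 9*(-4.75) + 25.75*0.0 + 19.75*0.0 = -42.75 + 0.0 + 0.0 = -42.75


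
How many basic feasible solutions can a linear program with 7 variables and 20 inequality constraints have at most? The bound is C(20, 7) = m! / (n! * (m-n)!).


Each vertex corresponds to some choice of n active constraints out of m, so the number of vertices is at most C(m, n) = m! / (n!(m-n)!).
m = 20, n = 7
Numerator: 20 * 19 * 18 * 17 * 16 * 15 * 14
Denominator: 7! = 5040
C(20, 7) = 77520


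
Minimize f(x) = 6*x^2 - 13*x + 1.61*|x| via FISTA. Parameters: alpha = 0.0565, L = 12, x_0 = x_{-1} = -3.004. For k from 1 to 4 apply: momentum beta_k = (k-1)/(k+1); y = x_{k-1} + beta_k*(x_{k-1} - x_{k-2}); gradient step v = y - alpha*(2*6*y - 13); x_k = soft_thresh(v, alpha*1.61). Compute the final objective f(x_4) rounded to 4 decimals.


FISTA on f(x) = 6*x^2 - 13*x + 1.61*|x|
L = 12, alpha = 0.0565
Iteration 1: beta = 0.0, y = -3.004 + 0.0*(-3.004 + 3.004) = -3.004
  grad(y) = -49.048, v = y - alpha*grad = -0.2328
  prox(v) = soft_thresh(-0.2328, 0.091) = -0.1418
Iteration 2: beta = 0.3333, y = -0.1418 + 0.3333*(-0.1418 + 3.004) = 0.8122
  grad(y) = -3.2532, v = y - alpha*grad = 0.996
  prox(v) = soft_thresh(0.996, 0.091) = 0.9051
Iteration 3: beta = 0.5, y = 0.9051 + 0.5*(0.9051 + 0.1418) = 1.4285
  grad(y) = 4.1423, v = y - alpha*grad = 1.1945
  prox(v) = soft_thresh(1.1945, 0.091) = 1.1035
Iteration 4: beta = 0.6, y = 1.1035 + 0.6*(1.1035 - 0.9051) = 1.2226
  grad(y) = 1.671, v = y - alpha*grad = 1.1282
  prox(v) = soft_thresh(1.1282, 0.091) = 1.0372
f(x_4) = 6*1.0372^2 - 13*1.0372 + 1.61*|1.0372| = -5.359


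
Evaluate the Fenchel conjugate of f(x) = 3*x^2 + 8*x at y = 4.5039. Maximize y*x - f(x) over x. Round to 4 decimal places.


f*(y) = sup_x {y*x - a*x^2 - b*x} = sup_x {(y-b)*x - a*x^2}
FOC: (y - b) - 2a*x = 0 => x* = (y - b)/(2a)
x* = (4.5039 - 8)/(2*3) = -0.5827
f*(4.5039) = (y-b)^2/(4a) = (4.5039 - 8)^2/(4*3)
= 12.2227/12 = 1.0186


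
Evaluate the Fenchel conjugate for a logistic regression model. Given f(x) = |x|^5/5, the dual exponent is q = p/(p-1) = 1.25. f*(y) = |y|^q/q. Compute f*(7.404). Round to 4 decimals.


The conjugate exponent q satisfies 1/p + 1/q = 1.
p = 5, so q = 5/(5 - 1) = 1.25
|y|^q = 7.404^1.25 = 12.2133
f*(7.404) = 12.2133 / 1.25 = 9.7706


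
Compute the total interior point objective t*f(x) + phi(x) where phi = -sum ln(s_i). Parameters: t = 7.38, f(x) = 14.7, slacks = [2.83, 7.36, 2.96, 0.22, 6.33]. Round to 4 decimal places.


Step 1: Compute log-barrier.
ln values: [1.0403, 1.9961, 1.0852, -1.5141, 1.8453]
phi = -(1.0403 + 1.9961 + 1.0852 - 1.5141 + 1.8453) = -4.4527
Step 2: Compute augmented objective.
t*f(x) = 7.38*14.7 = 108.486
Total = 108.486 - 4.4527 = 104.0333


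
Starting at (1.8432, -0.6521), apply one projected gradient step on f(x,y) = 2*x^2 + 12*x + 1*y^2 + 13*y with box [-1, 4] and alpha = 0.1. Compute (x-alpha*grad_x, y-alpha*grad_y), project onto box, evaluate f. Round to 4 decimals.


Step 1: Compute gradient at (1.8432, -0.6521).
grad_x = 2*2*1.8432 + 12 = 19.3728
grad_y = 2*1*-0.6521 + 13 = 11.6958
Step 2: Gradient step.
x_raw = 1.8432 - 0.1*19.3728 = -0.0941
y_raw = -0.6521 - 0.1*11.6958 = -1.8217
Step 3: Project onto [-1, 4].
x_proj = clip(-0.0941) = -0.0941
y_proj = clip(-1.8217) = -1.0
Step 4: Evaluate f.
f(-0.0941, -1.0) = -13.1113


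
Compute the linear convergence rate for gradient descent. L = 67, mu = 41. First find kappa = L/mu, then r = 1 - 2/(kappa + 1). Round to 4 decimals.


Step 1: Compute the condition number.
kappa = L/mu = 67/41 = 1.6341
Step 2: Compute the convergence rate.
r = 1 - 2/(kappa + 1) = 1 - 2*mu/(L + mu) = (L - mu)/(L + mu) = 26/108 = 0.2407


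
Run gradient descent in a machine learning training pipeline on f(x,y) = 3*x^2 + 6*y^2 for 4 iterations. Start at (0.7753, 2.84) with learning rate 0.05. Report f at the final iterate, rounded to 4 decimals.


Gradient descent on f(x,y) = 3*x^2 + 6*y^2.
Starting point: (0.7753, 2.84), alpha = 0.05
Step 1: grad_x = 2*3*0.7753 = 4.6518, grad_y = 2*6*2.84 = 34.08
  x_1 = 0.7753 - 0.05*4.6518 = 0.5427
  y_1 = 2.84 - 0.05*34.08 = 1.136
Step 2: grad_x = 2*3*0.5427 = 3.2563, grad_y = 2*6*1.136 = 13.632
  x_2 = 0.5427 - 0.05*3.2563 = 0.3799
  y_2 = 1.136 - 0.05*13.632 = 0.4544
Step 3: grad_x = 2*3*0.3799 = 2.2794, grad_y = 2*6*0.4544 = 5.4528
  x_3 = 0.3799 - 0.05*2.2794 = 0.2659
  y_3 = 0.4544 - 0.05*5.4528 = 0.1818
Step 4: grad_x = 2*3*0.2659 = 1.5956, grad_y = 2*6*0.1818 = 2.1811
  x_4 = 0.2659 - 0.05*1.5956 = 0.1861
  y_4 = 0.1818 - 0.05*2.1811 = 0.0727
f(0.1861, 0.0727) = 3*0.1861^2 + 6*0.0727^2 = 0.1357


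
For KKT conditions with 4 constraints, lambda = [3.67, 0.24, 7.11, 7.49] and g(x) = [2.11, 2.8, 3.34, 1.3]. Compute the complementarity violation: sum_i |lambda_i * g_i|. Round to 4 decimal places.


KKT complementary slackness check:
lambda_1 * g_1 = 3.67 * 2.11 = 7.7437
lambda_2 * g_2 = 0.24 * 2.8 = 0.672
lambda_3 * g_3 = 7.11 * 3.34 = 23.7474
lambda_4 * g_4 = 7.49 * 1.3 = 9.737
Total violation = 7.7437 + 0.672 + 23.7474 + 9.737 = 41.9001


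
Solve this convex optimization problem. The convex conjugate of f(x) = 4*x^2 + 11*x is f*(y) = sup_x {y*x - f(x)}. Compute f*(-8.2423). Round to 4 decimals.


f*(y) = sup_x {y*x - a*x^2 - b*x} = sup_x {(y-b)*x - a*x^2}
FOC: (y - b) - 2a*x = 0 => x* = (y - b)/(2a)
x* = (-8.2423 - 11)/(2*4) = -2.4053
f*(-8.2423) = (y-b)^2/(4a) = (-8.2423 - 11)^2/(4*4)
= 370.2661/16 = 23.1416


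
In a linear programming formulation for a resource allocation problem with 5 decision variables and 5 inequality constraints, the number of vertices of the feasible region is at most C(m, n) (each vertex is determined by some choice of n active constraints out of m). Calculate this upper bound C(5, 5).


Each vertex corresponds to some choice of n active constraints out of m, so the number of vertices is at most C(m, n) = m! / (n!(m-n)!).
m = 5, n = 5
Numerator: 5 * 4 * 3 * 2 * 1
Denominator: 5! = 120
C(5, 5) = 1


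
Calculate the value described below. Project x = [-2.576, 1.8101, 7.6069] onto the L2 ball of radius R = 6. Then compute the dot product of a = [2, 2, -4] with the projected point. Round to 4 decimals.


Step 1: Compute ||x|| (intermediates to 6 decimals).
||x|| = sqrt((-2.576)^2 + 1.8101^2 + 7.6069^2) = 8.232689
Step 2: Project.
Since ||x|| > R, scale = R/||x|| = 6/8.232689 = 0.728802, proj(x) = scale * x
proj(x) = [-1.877394, 1.319205, 5.543924]
Step 3: Dot product.
a^T * proj(x) = 2*(-1.877394) + 2*1.319205 - 4*5.543924 = -23.2921


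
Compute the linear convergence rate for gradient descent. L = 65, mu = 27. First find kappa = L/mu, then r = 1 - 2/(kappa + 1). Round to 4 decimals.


Step 1: Compute the condition number.
kappa = L/mu = 65/27 = 2.4074
Step 2: Compute the convergence rate.
r = 1 - 2/(kappa + 1) = 1 - 2*mu/(L + mu) = (L - mu)/(L + mu) = 38/92 = 0.413


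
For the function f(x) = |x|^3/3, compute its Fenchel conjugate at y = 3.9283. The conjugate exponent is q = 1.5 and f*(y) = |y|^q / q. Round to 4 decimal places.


The conjugate exponent q satisfies 1/p + 1/q = 1.
p = 3, so q = 3/(3 - 1) = 1.5
|y|^q = 3.9283^1.5 = 7.7859
f*(3.9283) = 7.7859 / 1.5 = 5.1906


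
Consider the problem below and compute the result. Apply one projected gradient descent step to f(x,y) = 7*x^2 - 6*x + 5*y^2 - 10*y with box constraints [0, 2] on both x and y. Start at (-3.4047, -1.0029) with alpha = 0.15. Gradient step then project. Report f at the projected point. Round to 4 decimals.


Step 1: Compute gradient at (-3.4047, -1.0029).
grad_x = 2*7*-3.4047 - 6 = -53.6658
grad_y = 2*5*-1.0029 - 10 = -20.029
Step 2: Gradient step.
x_raw = -3.4047 - 0.15*-53.6658 = 4.6452
y_raw = -1.0029 - 0.15*-20.029 = 2.0015
Step 3: Project onto [0, 2].
x_proj = clip(4.6452) = 2.0
y_proj = clip(2.0015) = 2.0
Step 4: Evaluate f.
f(2.0, 2.0) = 16.0


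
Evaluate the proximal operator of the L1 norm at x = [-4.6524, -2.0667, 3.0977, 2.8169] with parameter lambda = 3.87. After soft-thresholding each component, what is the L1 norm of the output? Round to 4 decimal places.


Soft-thresholding with lambda = 3.87:
prox(-4.6524) = sign(-4.6524)*max(|-4.6524| - 3.87, 0) = -0.7824
prox(-2.0667) = sign(-2.0667)*max(|-2.0667| - 3.87, 0) = 0.0
prox(3.0977) = sign(3.0977)*max(|3.0977| - 3.87, 0) = 0.0
prox(2.8169) = sign(2.8169)*max(|2.8169| - 3.87, 0) = 0.0
prox(x) = [-0.7824, 0.0, 0.0, 0.0]
||prox(x)||_1 = 0.7824 + 0.0 + 0.0 + 0.0 = 0.7824


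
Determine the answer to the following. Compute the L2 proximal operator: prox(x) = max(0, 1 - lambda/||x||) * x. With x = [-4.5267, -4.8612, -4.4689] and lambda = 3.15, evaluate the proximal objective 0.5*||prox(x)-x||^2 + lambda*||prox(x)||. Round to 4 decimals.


Step 1: Compute ||x||.
||x|| = 8.0058
Step 2: Compute scaling factor.
scale = max(0, 1 - 3.15/8.0058) = 0.6065
Step 3: prox(x) = [-2.7456, -2.9485, -2.7106]
||prox(x)|| = 4.8558
Step 4: Proximal objective.
0.5*||prox-x||^2 = 4.9613
lambda*||prox|| = 15.2958
Total = 20.2571


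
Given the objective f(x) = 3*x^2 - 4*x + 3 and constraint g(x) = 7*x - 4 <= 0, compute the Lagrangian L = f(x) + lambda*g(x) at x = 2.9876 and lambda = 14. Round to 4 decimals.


Step 1: Evaluate f(x).
f(2.9876) = 3*2.9876^2 - 4*2.9876 + 3 = 17.8269
Step 2: Evaluate g(x).
g(2.9876) = 7*2.9876 - 4 = 16.9132
Step 3: Compute Lagrangian.
L = 17.8269 + 14*16.9132 = 254.6117


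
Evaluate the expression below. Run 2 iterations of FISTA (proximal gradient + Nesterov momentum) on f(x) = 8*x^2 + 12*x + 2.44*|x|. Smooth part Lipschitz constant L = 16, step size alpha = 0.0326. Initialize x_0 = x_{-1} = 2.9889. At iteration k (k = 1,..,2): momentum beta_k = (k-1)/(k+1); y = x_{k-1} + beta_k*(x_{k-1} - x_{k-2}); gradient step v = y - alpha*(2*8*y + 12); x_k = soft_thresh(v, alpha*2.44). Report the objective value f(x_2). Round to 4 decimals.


FISTA on f(x) = 8*x^2 + 12*x + 2.44*|x|
L = 16, alpha = 0.0326
Iteration 1: beta = 0.0, y = 2.9889 + 0.0*(2.9889 - 2.9889) = 2.9889
  grad(y) = 59.8224, v = y - alpha*grad = 1.0387
  prox(v) = soft_thresh(1.0387, 0.0795) = 0.9591
Iteration 2: beta = 0.3333, y = 0.9591 + 0.3333*(0.9591 - 2.9889) = 0.2826
  grad(y) = 16.521, v = y - alpha*grad = -0.256
  prox(v) = soft_thresh(-0.256, 0.0795) = -0.1765
f(x_2) = 8*(-0.1765)^2 + 12*(-0.1765) + 2.44*|-0.1765| = -1.438


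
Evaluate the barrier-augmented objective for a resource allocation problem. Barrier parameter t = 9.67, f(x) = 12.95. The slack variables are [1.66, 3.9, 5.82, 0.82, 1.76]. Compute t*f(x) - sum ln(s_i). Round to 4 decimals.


Step 1: Compute log-barrier.
ln values: [0.5068, 1.361, 1.7613, -0.1985, 0.5653]
phi = -(0.5068 + 1.361 + 1.7613 - 0.1985 + 0.5653) = -3.996
Step 2: Compute augmented objective.
t*f(x) = 9.67*12.95 = 125.2265
Total = 125.2265 - 3.996 = 121.2305


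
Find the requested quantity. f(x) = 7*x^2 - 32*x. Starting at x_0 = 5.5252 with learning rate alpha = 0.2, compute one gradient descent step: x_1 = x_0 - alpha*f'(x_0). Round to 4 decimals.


We compute the gradient at x_0 and apply the update.
f'(x) = 14*x - 32
f'(5.5252) = 14*5.5252 - 32 = 45.3528
x_1 = 5.5252 - 0.2*45.3528 = -3.5454


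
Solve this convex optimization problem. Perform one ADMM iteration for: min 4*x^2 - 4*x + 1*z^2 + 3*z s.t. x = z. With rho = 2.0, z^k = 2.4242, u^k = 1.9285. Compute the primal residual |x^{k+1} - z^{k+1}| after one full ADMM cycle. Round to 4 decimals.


ADMM iteration with rho = 2.0, z^k = 2.4242, u^k = 1.9285
Step 1: x-update.
Minimize 4*x^2 - 4*x + (2.0/2)*(x - 2.4242 + 1.9285)^2
FOC: (2*4 + 2.0)*x = 4 + 2.0*(2.4242 - 1.9285)
x^{k+1} = 0.4991
Step 2: z-update.
Minimize 1*z^2 + 3*z + (2.0/2)*(0.4991 - z + 1.9285)^2
FOC: (2*1 + 2.0)*z = -3 + 2.0*(0.4991 + 1.9285)
z^{k+1} = 0.4638
Step 3: u-update.
u^{k+1} = 1.9285 + 0.4991 - 0.4638 = 1.9638
Step 4: Primal residual = |0.4991 - 0.4638| = 0.0353


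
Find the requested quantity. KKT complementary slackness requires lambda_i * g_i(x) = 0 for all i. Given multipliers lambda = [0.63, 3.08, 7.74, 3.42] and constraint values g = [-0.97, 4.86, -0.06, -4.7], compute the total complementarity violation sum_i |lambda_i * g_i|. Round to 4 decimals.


KKT complementary slackness check:
lambda_1 * g_1 = 0.63 * -0.97 = -0.6111
lambda_2 * g_2 = 3.08 * 4.86 = 14.9688
lambda_3 * g_3 = 7.74 * -0.06 = -0.4644
lambda_4 * g_4 = 3.42 * -4.7 = -16.074
Total violation = 0.6111 + 14.9688 + 0.4644 + 16.074 = 32.1183


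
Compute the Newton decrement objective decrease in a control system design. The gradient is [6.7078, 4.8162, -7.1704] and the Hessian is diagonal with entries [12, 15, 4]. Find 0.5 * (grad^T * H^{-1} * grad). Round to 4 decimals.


Step 1: H is diagonal, so H^(-1) * g = [0.559, 0.3211, -1.7926].
Step 2: g^T H^(-1) g = sum_i g_i^2 / H_ii
  = (6.7078)^2/12 + (4.8162)^2/15 + (-7.1704)^2/4
  = 3.7495 + 1.5464 + 12.8537 = 18.1496
Step 3: Objective decrease = 0.5 * g^T H^(-1) g = 9.0748


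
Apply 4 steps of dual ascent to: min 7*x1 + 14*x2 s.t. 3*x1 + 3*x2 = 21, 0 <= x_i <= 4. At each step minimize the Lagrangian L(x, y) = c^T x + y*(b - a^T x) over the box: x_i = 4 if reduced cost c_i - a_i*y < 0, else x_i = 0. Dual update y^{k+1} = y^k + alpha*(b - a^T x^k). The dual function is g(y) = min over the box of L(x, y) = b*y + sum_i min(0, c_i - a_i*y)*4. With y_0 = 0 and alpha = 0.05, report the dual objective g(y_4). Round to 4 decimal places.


Dual ascent for LP: min 7*x1 + 14*x2, 3*x1 + 3*x2 = 21, 0 <= x_i <= 4
Step 1: y^k = 0.0, reduced costs: (7.0, 14.0)
  x^k = (0.0, 0.0), subgradient = b - a^T x = 21.0
  y^{k+1} = 0.0 + 0.05*21.0 = 1.05
Step 2: y^k = 1.05, reduced costs: (3.85, 10.85)
  x^k = (0.0, 0.0), subgradient = b - a^T x = 21.0
  y^{k+1} = 1.05 + 0.05*21.0 = 2.1
Step 3: y^k = 2.1, reduced costs: (0.7, 7.7)
  x^k = (0.0, 0.0), subgradient = b - a^T x = 21.0
  y^{k+1} = 2.1 + 0.05*21.0 = 3.15
Step 4: y^k = 3.15, reduced costs: (-2.45, 4.55)
  x^k = (4.0, 0.0), subgradient = b - a^T x = 9.0
  y^{k+1} = 3.15 + 0.05*9.0 = 3.6
Dual objective at y_4 = 3.6: reduced costs (-3.8, 3.2), box minimizer x = (4.0, 0.0)
g(y_4) = b*y + (c1 - a1*y)*x1 + (c2 - a2*y)*x2 = 21*3.6 + (-3.8)*4.0 + 3.2*0.0 = 75.6 - 15.2 + 0.0 = 60.4


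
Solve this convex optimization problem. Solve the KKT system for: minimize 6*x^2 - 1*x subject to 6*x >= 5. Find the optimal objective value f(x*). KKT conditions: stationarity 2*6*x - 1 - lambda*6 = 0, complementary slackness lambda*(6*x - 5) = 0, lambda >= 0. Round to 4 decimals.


Step 1: Try lambda = 0 (constraint inactive).
x_unc = 1/(2*6) = 0.0833
Check: 6*0.0833 = 0.4998 < 5 -- violated!
Step 2: Constraint must be active: 6*x = 5
x* = 5/6 = 0.8333 (rounded; the exact value 5/6 is used below)
lambda = (2*6*(5/6) - 1)/6 = 1.5
Step 3: Compute optimal value.
f(x*) = 6*(5/6)^2 - 1*(5/6) = 3.3333


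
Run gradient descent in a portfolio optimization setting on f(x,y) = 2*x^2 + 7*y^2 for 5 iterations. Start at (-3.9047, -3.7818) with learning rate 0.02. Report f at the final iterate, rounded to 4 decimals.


Gradient descent on f(x,y) = 2*x^2 + 7*y^2.
Starting point: (-3.9047, -3.7818), alpha = 0.02
Step 1: grad_x = 2*2*-3.9047 = -15.6188, grad_y = 2*7*-3.7818 = -52.9452
  x_1 = -3.9047 - 0.02*-15.6188 = -3.5923
  y_1 = -3.7818 - 0.02*-52.9452 = -2.7229
Step 2: grad_x = 2*2*-3.5923 = -14.3693, grad_y = 2*7*-2.7229 = -38.1205
  x_2 = -3.5923 - 0.02*-14.3693 = -3.3049
  y_2 = -2.7229 - 0.02*-38.1205 = -1.9605
Step 3: grad_x = 2*2*-3.3049 = -13.2198, grad_y = 2*7*-1.9605 = -27.4468
  x_3 = -3.3049 - 0.02*-13.2198 = -3.0405
  y_3 = -1.9605 - 0.02*-27.4468 = -1.4115
Step 4: grad_x = 2*2*-3.0405 = -12.1622, grad_y = 2*7*-1.4115 = -19.7617
  x_4 = -3.0405 - 0.02*-12.1622 = -2.7973
  y_4 = -1.4115 - 0.02*-19.7617 = -1.0163
Step 5: grad_x = 2*2*-2.7973 = -11.1892, grad_y = 2*7*-1.0163 = -14.2284
  x_5 = -2.7973 - 0.02*-11.1892 = -2.5735
  y_5 = -1.0163 - 0.02*-14.2284 = -0.7317
f(-2.5735, -0.7317) = 2*(-2.5735)^2 + 7*(-0.7317)^2 = 16.9941


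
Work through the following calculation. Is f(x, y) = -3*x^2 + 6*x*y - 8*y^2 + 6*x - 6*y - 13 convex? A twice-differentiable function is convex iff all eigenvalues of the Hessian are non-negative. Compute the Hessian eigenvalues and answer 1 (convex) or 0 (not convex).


The Hessian of f(x,y) = -3*x^2 + 6*x*y - 8*y^2 + 6*x - 6*y - 13 is:
H = [[-6, 6], [6, -16]]
Trace = -6 - 16 = -22
Determinant = -6*-16 - (6)^2 = 60
Discriminant = (-22)^2 - 4*60 = 244.0
Eigenvalues: lambda_1 = -18.8102, lambda_2 = -3.1898
The function is not convex.

0


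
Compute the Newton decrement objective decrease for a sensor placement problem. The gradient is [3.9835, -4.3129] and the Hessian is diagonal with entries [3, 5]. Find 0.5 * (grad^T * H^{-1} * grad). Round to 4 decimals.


Step 1: H is diagonal, so H^(-1) * g = [1.3278, -0.8626].
Step 2: g^T H^(-1) g = sum_i g_i^2 / H_ii
  = (3.9835)^2/3 + (-4.3129)^2/5
  = 5.2894 + 3.7202 = 9.0096
Step 3: Objective decrease = 0.5 * g^T H^(-1) g = 4.5048


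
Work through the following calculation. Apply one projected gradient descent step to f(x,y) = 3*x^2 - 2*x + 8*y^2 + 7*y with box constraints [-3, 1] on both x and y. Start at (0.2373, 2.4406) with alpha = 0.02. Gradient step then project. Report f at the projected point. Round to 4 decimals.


Step 1: Compute gradient at (0.2373, 2.4406).
grad_x = 2*3*0.2373 - 2 = -0.5762
grad_y = 2*8*2.4406 + 7 = 46.0496
Step 2: Gradient step.
x_raw = 0.2373 - 0.02*-0.5762 = 0.2488
y_raw = 2.4406 - 0.02*46.0496 = 1.5196
Step 3: Project onto [-3, 1].
x_proj = clip(0.2488) = 0.2488
y_proj = clip(1.5196) = 1.0
Step 4: Evaluate f.
f(0.2488, 1.0) = 14.6881


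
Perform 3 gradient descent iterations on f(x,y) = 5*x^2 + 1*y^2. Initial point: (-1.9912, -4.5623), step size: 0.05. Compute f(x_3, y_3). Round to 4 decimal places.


Gradient descent on f(x,y) = 5*x^2 + 1*y^2.
Starting point: (-1.9912, -4.5623), alpha = 0.05
Step 1: grad_x = 2*5*-1.9912 = -19.912, grad_y = 2*1*-4.5623 = -9.1246
  x_1 = -1.9912 - 0.05*-19.912 = -0.9956
  y_1 = -4.5623 - 0.05*-9.1246 = -4.1061
Step 2: grad_x = 2*5*-0.9956 = -9.956, grad_y = 2*1*-4.1061 = -8.2121
  x_2 = -0.9956 - 0.05*-9.956 = -0.4978
  y_2 = -4.1061 - 0.05*-8.2121 = -3.6955
Step 3: grad_x = 2*5*-0.4978 = -4.978, grad_y = 2*1*-3.6955 = -7.3909
  x_3 = -0.4978 - 0.05*-4.978 = -0.2489
  y_3 = -3.6955 - 0.05*-7.3909 = -3.3259
f(-0.2489, -3.3259) = 5*(-0.2489)^2 + 1*(-3.3259)^2 = 11.3715


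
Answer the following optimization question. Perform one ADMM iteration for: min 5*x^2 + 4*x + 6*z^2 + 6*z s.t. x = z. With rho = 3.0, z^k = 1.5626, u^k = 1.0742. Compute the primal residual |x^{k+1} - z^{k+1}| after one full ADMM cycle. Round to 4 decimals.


ADMM iteration with rho = 3.0, z^k = 1.5626, u^k = 1.0742
Step 1: x-update.
Minimize 5*x^2 + 4*x + (3.0/2)*(x - 1.5626 + 1.0742)^2
FOC: (2*5 + 3.0)*x = -4 + 3.0*(1.5626 - 1.0742)
x^{k+1} = -0.195
Step 2: z-update.
Minimize 6*z^2 + 6*z + (3.0/2)*(-0.195 - z + 1.0742)^2
FOC: (2*6 + 3.0)*z = -6 + 3.0*(-0.195 + 1.0742)
z^{k+1} = -0.2242
Step 3: u-update.
u^{k+1} = 1.0742 - 0.195 + 0.2242 = 1.1034
Step 4: Primal residual = |-0.195 + 0.2242| = 0.0292


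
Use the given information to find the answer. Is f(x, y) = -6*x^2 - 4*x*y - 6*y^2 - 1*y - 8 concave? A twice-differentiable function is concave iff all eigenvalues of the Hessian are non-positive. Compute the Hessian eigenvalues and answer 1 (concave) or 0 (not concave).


The Hessian of f(x,y) = -6*x^2 - 4*x*y - 6*y^2 - 1*y - 8 is:
H = [[-12, -4], [-4, -12]]
Trace = -12 - 12 = -24
Determinant = -12*-12 - (-4)^2 = 128
Discriminant = (-24)^2 - 4*128 = 64.0
Eigenvalues: lambda_1 = -16.0, lambda_2 = -8.0
The function is concave.

1


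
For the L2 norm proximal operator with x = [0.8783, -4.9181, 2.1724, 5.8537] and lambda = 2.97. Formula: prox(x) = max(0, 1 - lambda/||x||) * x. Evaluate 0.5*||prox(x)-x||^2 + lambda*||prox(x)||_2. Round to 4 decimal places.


Step 1: Compute ||x||.
||x|| = 7.9965
Step 2: Compute scaling factor.
scale = max(0, 1 - 2.97/7.9965) = 0.6286
Step 3: prox(x) = [0.5521, -3.0915, 1.3655, 3.6796]
||prox(x)|| = 5.0265
Step 4: Proximal objective.
0.5*||prox-x||^2 = 4.4105
lambda*||prox|| = 14.9287
Total = 19.3392


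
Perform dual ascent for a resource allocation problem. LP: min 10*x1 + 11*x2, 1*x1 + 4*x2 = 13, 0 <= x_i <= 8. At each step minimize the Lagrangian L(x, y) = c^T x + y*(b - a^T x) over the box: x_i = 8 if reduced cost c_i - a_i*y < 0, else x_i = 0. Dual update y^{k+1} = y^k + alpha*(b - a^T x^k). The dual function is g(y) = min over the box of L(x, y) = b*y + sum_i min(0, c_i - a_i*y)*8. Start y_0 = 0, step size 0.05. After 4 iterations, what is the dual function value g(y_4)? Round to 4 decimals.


Dual ascent for LP: min 10*x1 + 11*x2, 1*x1 + 4*x2 = 13, 0 <= x_i <= 8
Step 1: y^k = 0.0, reduced costs: (10.0, 11.0)
  x^k = (0.0, 0.0), subgradient = b - a^T x = 13.0
  y^{k+1} = 0.0 + 0.05*13.0 = 0.65
Step 2: y^k = 0.65, reduced costs: (9.35, 8.4)
  x^k = (0.0, 0.0), subgradient = b - a^T x = 13.0
  y^{k+1} = 0.65 + 0.05*13.0 = 1.3
Step 3: y^k = 1.3, reduced costs: (8.7, 5.8)
  x^k = (0.0, 0.0), subgradient = b - a^T x = 13.0
  y^{k+1} = 1.3 + 0.05*13.0 = 1.95
Step 4: y^k = 1.95, reduced costs: (8.05, 3.2)
  x^k = (0.0, 0.0), subgradient = b - a^T x = 13.0
  y^{k+1} = 1.95 + 0.05*13.0 = 2.6
Dual objective at y_4 = 2.6: reduced costs (7.4, 0.6), box minimizer x = (0.0, 0.0)
g(y_4) = b*y + (c1 - a1*y)*x1 + (c2 - a2*y)*x2 = 13*2.6 + 7.4*0.0 + 0.6*0.0 = 33.8 + 0.0 + 0.0 = 33.8


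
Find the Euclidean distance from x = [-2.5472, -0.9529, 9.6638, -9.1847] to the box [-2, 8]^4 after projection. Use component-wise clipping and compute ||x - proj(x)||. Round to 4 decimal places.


Project each component onto [-2, 8].
clip(-2.5472) = -2.0, clip(-0.9529) = -0.9529, clip(9.6638) = 8.0, clip(-9.1847) = -2.0
Projection = [-2.0, -0.9529, 8.0, -2.0]
Squared diffs: [0.2994, 0.0, 2.7682, 51.6199]
Distance = sqrt(54.6875) = 7.3951


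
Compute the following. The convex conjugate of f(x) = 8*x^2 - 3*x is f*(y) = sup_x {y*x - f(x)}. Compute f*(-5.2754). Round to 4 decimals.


f*(y) = sup_x {y*x - a*x^2 - b*x} = sup_x {(y-b)*x - a*x^2}
FOC: (y - b) - 2a*x = 0 => x* = (y - b)/(2a)
x* = (-5.2754 + 3)/(2*8) = -0.1422
f*(-5.2754) = (y-b)^2/(4a) = (-5.2754 + 3)^2/(4*8)
= 5.1774/32 = 0.1618


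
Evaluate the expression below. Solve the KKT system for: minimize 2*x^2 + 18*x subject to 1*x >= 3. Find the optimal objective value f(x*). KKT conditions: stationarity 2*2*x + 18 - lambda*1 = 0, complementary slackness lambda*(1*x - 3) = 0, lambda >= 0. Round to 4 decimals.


Step 1: Try lambda = 0 (constraint inactive).
x_unc = -18/(2*2) = -4.5
Check: 1*-4.5 = -4.5 < 3 -- violated!
Step 2: Constraint must be active: 1*x = 3
x* = 3/1 = 3.0
lambda = (2*2*3.0 + 18)/1 = 30.0
Step 3: Compute optimal value.
f(x*) = 2*3.0^2 + 18*3.0 = 72.0


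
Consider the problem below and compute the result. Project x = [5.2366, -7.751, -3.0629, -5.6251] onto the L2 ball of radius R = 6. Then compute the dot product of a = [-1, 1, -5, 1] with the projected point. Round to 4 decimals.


Step 1: Compute ||x|| (intermediates to 6 decimals).
||x|| = sqrt(5.2366^2 + (-7.751)^2 + (-3.0629)^2 + (-5.6251)^2) = 11.336802
Step 2: Project.
Since ||x|| > R, scale = R/||x|| = 6/11.336802 = 0.52925, proj(x) = scale * x
proj(x) = [2.771471, -4.102217, -1.62104, -2.977084]
Step 3: Dot product.
a^T * proj(x) = -1*2.771471 + 1*(-4.102217) - 5*(-1.62104) + 1*(-2.977084) = -1.7456


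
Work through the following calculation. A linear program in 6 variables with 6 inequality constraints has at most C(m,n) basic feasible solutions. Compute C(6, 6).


Each vertex corresponds to some choice of n active constraints out of m, so the number of vertices is at most C(m, n) = m! / (n!(m-n)!).
m = 6, n = 6
Numerator: 6 * 5 * 4 * 3 * 2 * 1
Denominator: 6! = 720
C(6, 6) = 1


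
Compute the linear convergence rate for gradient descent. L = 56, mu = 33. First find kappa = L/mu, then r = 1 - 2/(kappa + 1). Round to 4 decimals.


Step 1: Compute the condition number.
kappa = L/mu = 56/33 = 1.697
Step 2: Compute the convergence rate.
r = 1 - 2/(kappa + 1) = 1 - 2*mu/(L + mu) = (L - mu)/(L + mu) = 23/89 = 0.2584


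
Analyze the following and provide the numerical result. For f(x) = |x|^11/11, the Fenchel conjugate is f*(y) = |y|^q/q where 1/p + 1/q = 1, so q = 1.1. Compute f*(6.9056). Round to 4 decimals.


The conjugate exponent q satisfies 1/p + 1/q = 1.
p = 11, so q = 11/(11 - 1) = 1.1
|y|^q = 6.9056^1.1 = 8.3776
f*(6.9056) = 8.3776 / 1.1 = 7.616


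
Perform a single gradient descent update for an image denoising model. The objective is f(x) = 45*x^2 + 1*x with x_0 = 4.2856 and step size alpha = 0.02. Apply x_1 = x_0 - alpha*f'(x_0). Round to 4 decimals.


We compute the gradient at x_0 and apply the update.
f'(x) = 90*x + 1
f'(4.2856) = 90*4.2856 + 1 = 386.704
x_1 = 4.2856 - 0.02*386.704 = -3.4485


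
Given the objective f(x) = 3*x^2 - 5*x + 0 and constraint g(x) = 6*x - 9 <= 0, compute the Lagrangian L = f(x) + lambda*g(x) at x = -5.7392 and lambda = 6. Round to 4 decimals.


Step 1: Evaluate f(x).
f(-5.7392) = 3*(-5.7392)^2 - 5*(-5.7392) + 0 = 127.5112
Step 2: Evaluate g(x).
g(-5.7392) = 6*-5.7392 - 9 = -43.4352
Step 3: Compute Lagrangian.
L = 127.5112 + 6*-43.4352 = -133.1


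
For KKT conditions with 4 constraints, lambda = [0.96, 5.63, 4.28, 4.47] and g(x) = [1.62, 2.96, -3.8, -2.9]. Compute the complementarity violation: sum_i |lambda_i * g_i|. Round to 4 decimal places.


KKT complementary slackness check:
lambda_1 * g_1 = 0.96 * 1.62 = 1.5552
lambda_2 * g_2 = 5.63 * 2.96 = 16.6648
lambda_3 * g_3 = 4.28 * -3.8 = -16.264
lambda_4 * g_4 = 4.47 * -2.9 = -12.963
Total violation = 1.5552 + 16.6648 + 16.264 + 12.963 = 47.447


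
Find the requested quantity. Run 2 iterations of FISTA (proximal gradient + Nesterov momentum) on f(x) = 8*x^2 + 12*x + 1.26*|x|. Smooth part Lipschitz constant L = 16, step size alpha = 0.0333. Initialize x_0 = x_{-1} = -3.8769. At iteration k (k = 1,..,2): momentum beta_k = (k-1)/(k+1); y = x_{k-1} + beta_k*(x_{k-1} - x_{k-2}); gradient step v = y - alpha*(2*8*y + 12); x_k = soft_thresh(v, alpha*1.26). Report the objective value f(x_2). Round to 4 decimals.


FISTA on f(x) = 8*x^2 + 12*x + 1.26*|x|
L = 16, alpha = 0.0333
Iteration 1: beta = 0.0, y = -3.8769 + 0.0*(-3.8769 + 3.8769) = -3.8769
  grad(y) = -50.0304, v = y - alpha*grad = -2.2109
  prox(v) = soft_thresh(-2.2109, 0.042) = -2.1689
Iteration 2: beta = 0.3333, y = -2.1689 + 0.3333*(-2.1689 + 3.8769) = -1.5996
  grad(y) = -13.5937, v = y - alpha*grad = -1.1469
  prox(v) = soft_thresh(-1.1469, 0.042) = -1.105
f(x_2) = 8*(-1.105)^2 + 12*(-1.105) + 1.26*|-1.105| = -2.0997


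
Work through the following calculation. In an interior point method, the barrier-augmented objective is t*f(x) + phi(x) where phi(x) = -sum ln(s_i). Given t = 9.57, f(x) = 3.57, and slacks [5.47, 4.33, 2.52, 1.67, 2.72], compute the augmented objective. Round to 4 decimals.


Step 1: Compute log-barrier.
ln values: [1.6993, 1.4656, 0.9243, 0.5128, 1.0006]
phi = -(1.6993 + 1.4656 + 0.9243 + 0.5128 + 1.0006) = -5.6026
Step 2: Compute augmented objective.
t*f(x) = 9.57*3.57 = 34.1649
Total = 34.1649 - 5.6026 = 28.5623


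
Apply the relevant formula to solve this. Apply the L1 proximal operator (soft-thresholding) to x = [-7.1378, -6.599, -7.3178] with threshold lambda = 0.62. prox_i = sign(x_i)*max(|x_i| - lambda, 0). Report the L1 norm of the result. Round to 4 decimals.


Soft-thresholding with lambda = 0.62:
prox(-7.1378) = sign(-7.1378)*max(|-7.1378| - 0.62, 0) = -6.5178
prox(-6.599) = sign(-6.599)*max(|-6.599| - 0.62, 0) = -5.979
prox(-7.3178) = sign(-7.3178)*max(|-7.3178| - 0.62, 0) = -6.6978
prox(x) = [-6.5178, -5.979, -6.6978]
||prox(x)||_1 = 6.5178 + 5.979 + 6.6978 = 19.1946


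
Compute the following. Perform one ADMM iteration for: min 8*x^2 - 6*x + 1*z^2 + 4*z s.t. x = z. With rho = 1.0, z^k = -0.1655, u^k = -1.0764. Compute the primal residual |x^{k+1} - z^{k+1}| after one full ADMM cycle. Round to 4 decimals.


ADMM iteration with rho = 1.0, z^k = -0.1655, u^k = -1.0764
Step 1: x-update.
Minimize 8*x^2 - 6*x + (1.0/2)*(x + 0.1655 - 1.0764)^2
FOC: (2*8 + 1.0)*x = 6 + 1.0*(-0.1655 + 1.0764)
x^{k+1} = 0.4065
Step 2: z-update.
Minimize 1*z^2 + 4*z + (1.0/2)*(0.4065 - z - 1.0764)^2
FOC: (2*1 + 1.0)*z = -4 + 1.0*(0.4065 - 1.0764)
z^{k+1} = -1.5566
Step 3: u-update.
u^{k+1} = -1.0764 + 0.4065 + 1.5566 = 0.8867
Step 4: Primal residual = |0.4065 + 1.5566| = 1.9631


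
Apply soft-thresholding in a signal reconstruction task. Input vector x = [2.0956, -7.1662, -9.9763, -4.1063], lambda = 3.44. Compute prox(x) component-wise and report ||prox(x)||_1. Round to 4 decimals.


Soft-thresholding with lambda = 3.44:
prox(2.0956) = sign(2.0956)*max(|2.0956| - 3.44, 0) = 0.0
prox(-7.1662) = sign(-7.1662)*max(|-7.1662| - 3.44, 0) = -3.7262
prox(-9.9763) = sign(-9.9763)*max(|-9.9763| - 3.44, 0) = -6.5363
prox(-4.1063) = sign(-4.1063)*max(|-4.1063| - 3.44, 0) = -0.6663
prox(x) = [0.0, -3.7262, -6.5363, -0.6663]
||prox(x)||_1 = 0.0 + 3.7262 + 6.5363 + 0.6663 = 10.9288


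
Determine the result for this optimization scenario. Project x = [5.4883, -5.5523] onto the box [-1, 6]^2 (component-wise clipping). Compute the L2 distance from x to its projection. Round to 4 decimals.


Project each component onto [-1, 6].
clip(5.4883) = 5.4883, clip(-5.5523) = -1.0
Projection = [5.4883, -1.0]
Squared diffs: [0.0, 20.7234]
Distance = sqrt(20.7234) = 4.5523


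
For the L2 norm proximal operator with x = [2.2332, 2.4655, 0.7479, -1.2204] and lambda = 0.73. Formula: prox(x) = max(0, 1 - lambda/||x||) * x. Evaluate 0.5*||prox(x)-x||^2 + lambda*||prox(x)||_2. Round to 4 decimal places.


Step 1: Compute ||x||.
||x|| = 3.6214
Step 2: Compute scaling factor.
scale = max(0, 1 - 0.73/3.6214) = 0.7984
Step 3: prox(x) = [1.783, 1.9685, 0.5971, -0.9744]
||prox(x)|| = 2.8914
Step 4: Proximal objective.
0.5*||prox-x||^2 = 0.2665
lambda*||prox|| = 2.1107
Total = 2.3772


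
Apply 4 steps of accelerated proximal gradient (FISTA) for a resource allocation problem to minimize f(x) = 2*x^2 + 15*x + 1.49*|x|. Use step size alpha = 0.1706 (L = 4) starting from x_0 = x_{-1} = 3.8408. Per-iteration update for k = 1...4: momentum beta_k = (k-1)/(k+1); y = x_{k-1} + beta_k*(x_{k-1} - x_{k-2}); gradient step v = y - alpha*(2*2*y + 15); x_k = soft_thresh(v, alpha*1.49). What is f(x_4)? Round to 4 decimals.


FISTA on f(x) = 2*x^2 + 15*x + 1.49*|x|
L = 4, alpha = 0.1706
Iteration 1: beta = 0.0, y = 3.8408 + 0.0*(3.8408 - 3.8408) = 3.8408
  grad(y) = 30.3632, v = y - alpha*grad = -1.3392
  prox(v) = soft_thresh(-1.3392, 0.2542) = -1.085
Iteration 2: beta = 0.3333, y = -1.085 + 0.3333*(-1.085 - 3.8408) = -2.7269
  grad(y) = 4.0924, v = y - alpha*grad = -3.4251
  prox(v) = soft_thresh(-3.4251, 0.2542) = -3.1709
Iteration 3: beta = 0.5, y = -3.1709 + 0.5*(-3.1709 + 1.085) = -4.2138
  grad(y) = -1.8553, v = y - alpha*grad = -3.8973
  prox(v) = soft_thresh(-3.8973, 0.2542) = -3.6431
Iteration 4: beta = 0.6, y = -3.6431 + 0.6*(-3.6431 + 3.1709) = -3.9265
  grad(y) = -0.7058, v = y - alpha*grad = -3.806
  prox(v) = soft_thresh(-3.806, 0.2542) = -3.5519
f(x_4) = 2*(-3.5519)^2 + 15*(-3.5519) + 1.49*|-3.5519| = -22.7542


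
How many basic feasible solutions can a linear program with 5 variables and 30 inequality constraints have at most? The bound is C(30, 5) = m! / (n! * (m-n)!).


Each vertex corresponds to some choice of n active constraints out of m, so the number of vertices is at most C(m, n) = m! / (n!(m-n)!).
m = 30, n = 5
Numerator: 30 * 29 * 28 * 27 * 26
Denominator: 5! = 120
C(30, 5) = 142506


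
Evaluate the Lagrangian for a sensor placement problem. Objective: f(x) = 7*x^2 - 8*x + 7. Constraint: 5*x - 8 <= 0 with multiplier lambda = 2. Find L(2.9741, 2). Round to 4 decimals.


Step 1: Evaluate f(x).
f(2.9741) = 7*2.9741^2 - 8*2.9741 + 7 = 45.1241
Step 2: Evaluate g(x).
g(2.9741) = 5*2.9741 - 8 = 6.8705
Step 3: Compute Lagrangian.
L = 45.1241 + 2*6.8705 = 58.8651


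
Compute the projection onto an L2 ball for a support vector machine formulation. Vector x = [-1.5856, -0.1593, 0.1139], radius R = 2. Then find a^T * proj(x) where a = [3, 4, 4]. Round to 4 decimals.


Step 1: Compute ||x|| (intermediates to 6 decimals).
||x|| = sqrt((-1.5856)^2 + (-0.1593)^2 + 0.1139^2) = 1.597647
Step 2: Project.
Since ||x|| <= R, proj = x (no scaling needed).
proj(x) = [-1.5856, -0.1593, 0.1139]
Step 3: Dot product.
a^T * proj(x) = 3*(-1.5856) + 4*(-0.1593) + 4*0.1139 = -4.9384


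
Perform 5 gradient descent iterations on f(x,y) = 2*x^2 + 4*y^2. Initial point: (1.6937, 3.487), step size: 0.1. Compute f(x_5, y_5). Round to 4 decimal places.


Gradient descent on f(x,y) = 2*x^2 + 4*y^2.
Starting point: (1.6937, 3.487), alpha = 0.1
Step 1: grad_x = 2*2*1.6937 = 6.7748, grad_y = 2*4*3.487 = 27.896
  x_1 = 1.6937 - 0.1*6.7748 = 1.0162
  y_1 = 3.487 - 0.1*27.896 = 0.6974
Step 2: grad_x = 2*2*1.0162 = 4.0649, grad_y = 2*4*0.6974 = 5.5792
  x_2 = 1.0162 - 0.1*4.0649 = 0.6097
  y_2 = 0.6974 - 0.1*5.5792 = 0.1395
Step 3: grad_x = 2*2*0.6097 = 2.4389, grad_y = 2*4*0.1395 = 1.1158
  x_3 = 0.6097 - 0.1*2.4389 = 0.3658
  y_3 = 0.1395 - 0.1*1.1158 = 0.0279
Step 4: grad_x = 2*2*0.3658 = 1.4634, grad_y = 2*4*0.0279 = 0.2232
  x_4 = 0.3658 - 0.1*1.4634 = 0.2195
  y_4 = 0.0279 - 0.1*0.2232 = 0.0056
Step 5: grad_x = 2*2*0.2195 = 0.878, grad_y = 2*4*0.0056 = 0.0446
  x_5 = 0.2195 - 0.1*0.878 = 0.1317
  y_5 = 0.0056 - 0.1*0.0446 = 0.0011
f(0.1317, 0.0011) = 2*0.1317^2 + 4*0.0011^2 = 0.0347


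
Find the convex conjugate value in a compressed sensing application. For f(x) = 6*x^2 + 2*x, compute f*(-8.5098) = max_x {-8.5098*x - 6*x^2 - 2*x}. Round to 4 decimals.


f*(y) = sup_x {y*x - a*x^2 - b*x} = sup_x {(y-b)*x - a*x^2}
FOC: (y - b) - 2a*x = 0 => x* = (y - b)/(2a)
x* = (-8.5098 - 2)/(2*6) = -0.8758
f*(-8.5098) = (y-b)^2/(4a) = (-8.5098 - 2)^2/(4*6)
= 110.4559/24 = 4.6023


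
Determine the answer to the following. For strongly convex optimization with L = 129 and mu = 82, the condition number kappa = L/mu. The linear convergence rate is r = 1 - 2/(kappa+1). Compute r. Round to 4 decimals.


Step 1: Compute the condition number.
kappa = L/mu = 129/82 = 1.5732
Step 2: Compute the convergence rate.
r = 1 - 2/(kappa + 1) = 1 - 2*mu/(L + mu) = (L - mu)/(L + mu) = 47/211 = 0.2227


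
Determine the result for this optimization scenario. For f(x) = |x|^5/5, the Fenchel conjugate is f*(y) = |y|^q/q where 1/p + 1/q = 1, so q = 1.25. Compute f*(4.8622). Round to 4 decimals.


The conjugate exponent q satisfies 1/p + 1/q = 1.
p = 5, so q = 5/(5 - 1) = 1.25
|y|^q = 4.8622^1.25 = 7.2201
f*(4.8622) = 7.2201 / 1.25 = 5.7761


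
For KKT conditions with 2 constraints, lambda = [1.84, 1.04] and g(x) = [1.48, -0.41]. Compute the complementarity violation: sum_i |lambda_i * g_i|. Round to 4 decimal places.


KKT complementary slackness check:
lambda_1 * g_1 = 1.84 * 1.48 = 2.7232
lambda_2 * g_2 = 1.04 * -0.41 = -0.4264
Total violation = 2.7232 + 0.4264 = 3.1496


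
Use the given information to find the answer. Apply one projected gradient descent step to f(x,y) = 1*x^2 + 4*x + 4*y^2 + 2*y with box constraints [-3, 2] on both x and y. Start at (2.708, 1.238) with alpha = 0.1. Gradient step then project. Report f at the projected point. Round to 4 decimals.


Step 1: Compute gradient at (2.708, 1.238).
grad_x = 2*1*2.708 + 4 = 9.416
grad_y = 2*4*1.238 + 2 = 11.904
Step 2: Gradient step.
x_raw = 2.708 - 0.1*9.416 = 1.7664
y_raw = 1.238 - 0.1*11.904 = 0.0476
Step 3: Project onto [-3, 2].
x_proj = clip(1.7664) = 1.7664
y_proj = clip(0.0476) = 0.0476
Step 4: Evaluate f.
f(1.7664, 0.0476) = 10.29


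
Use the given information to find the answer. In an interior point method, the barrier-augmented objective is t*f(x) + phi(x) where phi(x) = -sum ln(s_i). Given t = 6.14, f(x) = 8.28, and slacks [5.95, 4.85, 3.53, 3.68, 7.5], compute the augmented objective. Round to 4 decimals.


Step 1: Compute log-barrier.
ln values: [1.7834, 1.579, 1.2613, 1.3029, 2.0149]
phi = -(1.7834 + 1.579 + 1.2613 + 1.3029 + 2.0149) = -7.9415
Step 2: Compute augmented objective.
t*f(x) = 6.14*8.28 = 50.8392
Total = 50.8392 - 7.9415 = 42.8977
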